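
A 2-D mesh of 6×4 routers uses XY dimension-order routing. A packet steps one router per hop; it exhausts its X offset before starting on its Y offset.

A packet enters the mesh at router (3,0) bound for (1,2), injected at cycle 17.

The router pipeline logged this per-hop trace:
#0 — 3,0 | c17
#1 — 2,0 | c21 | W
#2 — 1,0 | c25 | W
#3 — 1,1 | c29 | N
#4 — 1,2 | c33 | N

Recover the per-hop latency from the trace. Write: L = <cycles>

From hop 0 (17) to hop 1 (21): +4 cycles.
That increment is L by definition: L = 4.

L = 4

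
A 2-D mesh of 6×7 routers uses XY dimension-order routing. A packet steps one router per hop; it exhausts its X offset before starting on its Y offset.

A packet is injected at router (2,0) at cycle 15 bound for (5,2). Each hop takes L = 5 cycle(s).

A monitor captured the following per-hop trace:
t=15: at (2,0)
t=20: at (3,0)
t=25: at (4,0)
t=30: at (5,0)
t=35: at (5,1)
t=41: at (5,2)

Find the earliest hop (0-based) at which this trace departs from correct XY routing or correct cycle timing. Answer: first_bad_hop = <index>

first_bad_hop = 5

hop 1: step (+1,+0), +5 cyc — ok
hop 2: step (+1,+0), +5 cyc — ok
hop 3: step (+1,+0), +5 cyc — ok
hop 4: step (+0,+1), +5 cyc — ok
hop 5: step (+0,+1), +6 cyc — BAD: Δcyc=6≠L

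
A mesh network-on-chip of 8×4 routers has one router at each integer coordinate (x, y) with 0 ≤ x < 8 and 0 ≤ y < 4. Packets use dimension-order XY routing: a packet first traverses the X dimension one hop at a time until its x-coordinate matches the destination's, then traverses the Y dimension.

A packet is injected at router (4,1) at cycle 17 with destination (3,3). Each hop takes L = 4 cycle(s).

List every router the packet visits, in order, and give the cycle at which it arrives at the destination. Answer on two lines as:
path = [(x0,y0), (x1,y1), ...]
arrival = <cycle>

path = [(4,1), (3,1), (3,2), (3,3)]
arrival = 29

t=17: at (4,1)
t=21: at (3,1) after W
t=25: at (3,2) after N
t=29: at (3,3) after N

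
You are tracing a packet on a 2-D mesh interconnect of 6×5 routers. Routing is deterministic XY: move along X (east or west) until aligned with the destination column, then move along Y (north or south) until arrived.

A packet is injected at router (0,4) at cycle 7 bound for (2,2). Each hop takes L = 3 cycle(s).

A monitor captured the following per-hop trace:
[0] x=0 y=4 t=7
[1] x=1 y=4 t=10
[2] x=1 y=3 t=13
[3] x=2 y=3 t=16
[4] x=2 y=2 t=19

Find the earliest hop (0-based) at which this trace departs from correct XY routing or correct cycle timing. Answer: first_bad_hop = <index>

first_bad_hop = 2

[1] (+1,+0) / 3c ⇒ ok
[2] (+0,-1) / 3c ⇒ BAD: Y-move but x=1≠2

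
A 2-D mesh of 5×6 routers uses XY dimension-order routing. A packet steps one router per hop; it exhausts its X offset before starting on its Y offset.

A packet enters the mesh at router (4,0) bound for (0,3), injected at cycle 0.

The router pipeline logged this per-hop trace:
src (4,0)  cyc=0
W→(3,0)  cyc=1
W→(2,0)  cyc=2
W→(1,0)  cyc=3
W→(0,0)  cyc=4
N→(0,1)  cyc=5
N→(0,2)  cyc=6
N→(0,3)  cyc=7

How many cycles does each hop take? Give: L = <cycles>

L = 1

cyc[1] − cyc[0] = 1 − 0 = 1.
Each hop adds L, hence L = 1.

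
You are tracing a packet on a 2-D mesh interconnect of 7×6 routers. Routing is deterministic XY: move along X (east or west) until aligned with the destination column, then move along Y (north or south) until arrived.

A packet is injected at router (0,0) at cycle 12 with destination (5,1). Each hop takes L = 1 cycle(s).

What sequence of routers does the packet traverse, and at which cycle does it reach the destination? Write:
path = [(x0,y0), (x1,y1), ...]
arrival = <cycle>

#0 — 0,0 | c12
#1 — 1,0 | c13 | E
#2 — 2,0 | c14 | E
#3 — 3,0 | c15 | E
#4 — 4,0 | c16 | E
#5 — 5,0 | c17 | E
#6 — 5,1 | c18 | N

path = [(0,0), (1,0), (2,0), (3,0), (4,0), (5,0), (5,1)]
arrival = 18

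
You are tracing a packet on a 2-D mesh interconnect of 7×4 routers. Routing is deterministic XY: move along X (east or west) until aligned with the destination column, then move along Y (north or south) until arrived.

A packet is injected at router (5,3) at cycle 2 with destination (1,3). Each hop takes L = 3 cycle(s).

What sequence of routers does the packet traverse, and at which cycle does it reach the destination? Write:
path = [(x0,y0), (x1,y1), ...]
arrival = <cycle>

  0. router=(5,3) cycle=2 (inject)
  1. router=(4,3) cycle=5 dir=W
  2. router=(3,3) cycle=8 dir=W
  3. router=(2,3) cycle=11 dir=W
  4. router=(1,3) cycle=14 dir=W

path = [(5,3), (4,3), (3,3), (2,3), (1,3)]
arrival = 14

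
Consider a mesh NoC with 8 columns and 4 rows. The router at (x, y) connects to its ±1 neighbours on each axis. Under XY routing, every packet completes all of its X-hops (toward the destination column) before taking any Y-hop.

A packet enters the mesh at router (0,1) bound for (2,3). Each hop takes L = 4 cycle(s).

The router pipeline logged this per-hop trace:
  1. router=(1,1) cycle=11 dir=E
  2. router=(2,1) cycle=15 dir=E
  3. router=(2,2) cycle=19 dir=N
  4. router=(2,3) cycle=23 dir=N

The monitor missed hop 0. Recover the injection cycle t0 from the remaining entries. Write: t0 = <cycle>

Hop 1 reached at cycle 11; hop k is at t0 + k·L.
Therefore t0 = 11 − L = 7.

t0 = 7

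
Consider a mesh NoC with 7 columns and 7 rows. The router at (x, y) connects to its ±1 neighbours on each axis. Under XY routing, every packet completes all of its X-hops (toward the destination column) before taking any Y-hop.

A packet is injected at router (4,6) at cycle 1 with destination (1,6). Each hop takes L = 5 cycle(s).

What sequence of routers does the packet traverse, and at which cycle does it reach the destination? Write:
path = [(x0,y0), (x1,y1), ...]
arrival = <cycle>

path = [(4,6), (3,6), (2,6), (1,6)]
arrival = 16

[0] x=4 y=6 t=1
[1] x=3 y=6 t=6 →W
[2] x=2 y=6 t=11 →W
[3] x=1 y=6 t=16 →W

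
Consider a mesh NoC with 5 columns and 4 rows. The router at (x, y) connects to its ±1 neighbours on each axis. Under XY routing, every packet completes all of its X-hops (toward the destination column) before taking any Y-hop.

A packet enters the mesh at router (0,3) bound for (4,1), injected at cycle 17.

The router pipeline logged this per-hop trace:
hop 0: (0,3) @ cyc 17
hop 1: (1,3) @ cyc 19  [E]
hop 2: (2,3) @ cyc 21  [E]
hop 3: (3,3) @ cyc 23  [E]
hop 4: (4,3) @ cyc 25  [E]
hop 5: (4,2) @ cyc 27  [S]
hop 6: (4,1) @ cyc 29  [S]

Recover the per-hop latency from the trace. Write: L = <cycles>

Between hops 0 and 1 the cycle counter advances 19 − 17 = 2.
One hop costs L cycles, so L = 2.

L = 2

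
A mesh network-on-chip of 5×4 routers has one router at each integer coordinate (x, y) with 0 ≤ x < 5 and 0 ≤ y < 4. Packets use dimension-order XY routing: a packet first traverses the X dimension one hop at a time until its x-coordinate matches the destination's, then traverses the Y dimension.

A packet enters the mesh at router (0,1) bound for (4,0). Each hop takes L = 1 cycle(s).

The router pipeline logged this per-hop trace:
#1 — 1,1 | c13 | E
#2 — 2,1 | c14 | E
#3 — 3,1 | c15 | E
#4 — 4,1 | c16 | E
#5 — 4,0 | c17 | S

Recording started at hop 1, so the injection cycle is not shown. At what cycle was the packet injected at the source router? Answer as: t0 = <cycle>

t0 = 12

The first recorded entry is hop 1 at cycle 13.
Therefore t0 = 13 − L = 12.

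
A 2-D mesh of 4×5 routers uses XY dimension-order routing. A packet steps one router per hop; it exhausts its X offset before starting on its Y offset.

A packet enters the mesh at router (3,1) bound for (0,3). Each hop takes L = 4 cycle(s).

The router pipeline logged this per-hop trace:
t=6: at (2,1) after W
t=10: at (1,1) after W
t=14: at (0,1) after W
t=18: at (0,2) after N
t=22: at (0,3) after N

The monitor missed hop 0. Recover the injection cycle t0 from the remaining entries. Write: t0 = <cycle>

The first recorded entry is hop 1 at cycle 6.
Therefore t0 = 6 − L = 2.

t0 = 2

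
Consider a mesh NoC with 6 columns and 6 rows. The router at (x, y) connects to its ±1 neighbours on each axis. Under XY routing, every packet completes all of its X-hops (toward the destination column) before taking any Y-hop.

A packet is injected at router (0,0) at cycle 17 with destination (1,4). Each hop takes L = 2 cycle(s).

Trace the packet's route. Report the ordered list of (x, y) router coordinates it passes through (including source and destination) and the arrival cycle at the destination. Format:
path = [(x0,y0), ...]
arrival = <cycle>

path = [(0,0), (1,0), (1,1), (1,2), (1,3), (1,4)]
arrival = 27

hop 0: (0,0) @ cyc 17
hop 1: (1,0) @ cyc 19  [E]
hop 2: (1,1) @ cyc 21  [N]
hop 3: (1,2) @ cyc 23  [N]
hop 4: (1,3) @ cyc 25  [N]
hop 5: (1,4) @ cyc 27  [N]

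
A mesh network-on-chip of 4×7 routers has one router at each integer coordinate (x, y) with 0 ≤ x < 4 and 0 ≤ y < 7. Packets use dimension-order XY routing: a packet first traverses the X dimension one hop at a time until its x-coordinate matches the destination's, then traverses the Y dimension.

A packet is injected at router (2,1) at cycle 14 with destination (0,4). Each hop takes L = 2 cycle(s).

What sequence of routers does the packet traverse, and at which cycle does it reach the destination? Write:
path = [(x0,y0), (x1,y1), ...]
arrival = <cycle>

path = [(2,1), (1,1), (0,1), (0,2), (0,3), (0,4)]
arrival = 24

#0 — 2,1 | c14
#1 — 1,1 | c16 | W
#2 — 0,1 | c18 | W
#3 — 0,2 | c20 | N
#4 — 0,3 | c22 | N
#5 — 0,4 | c24 | N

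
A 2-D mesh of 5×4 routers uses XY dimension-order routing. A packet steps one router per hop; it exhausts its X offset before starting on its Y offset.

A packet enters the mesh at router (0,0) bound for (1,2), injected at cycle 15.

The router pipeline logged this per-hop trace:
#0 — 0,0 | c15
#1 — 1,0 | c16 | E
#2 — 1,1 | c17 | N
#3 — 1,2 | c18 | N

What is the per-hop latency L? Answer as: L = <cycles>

L = 1

Between hops 0 and 1 the cycle counter advances 16 − 15 = 1.
That increment is L by definition: L = 1.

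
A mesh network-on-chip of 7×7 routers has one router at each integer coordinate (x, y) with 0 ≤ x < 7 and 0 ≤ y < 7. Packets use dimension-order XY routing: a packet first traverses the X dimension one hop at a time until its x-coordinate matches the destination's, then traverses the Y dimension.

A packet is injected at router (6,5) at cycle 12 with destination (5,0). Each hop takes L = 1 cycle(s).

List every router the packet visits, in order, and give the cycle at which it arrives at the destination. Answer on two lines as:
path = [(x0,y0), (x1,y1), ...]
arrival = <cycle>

path = [(6,5), (5,5), (5,4), (5,3), (5,2), (5,1), (5,0)]
arrival = 18

src (6,5)  cyc=12
W→(5,5)  cyc=13
S→(5,4)  cyc=14
S→(5,3)  cyc=15
S→(5,2)  cyc=16
S→(5,1)  cyc=17
S→(5,0)  cyc=18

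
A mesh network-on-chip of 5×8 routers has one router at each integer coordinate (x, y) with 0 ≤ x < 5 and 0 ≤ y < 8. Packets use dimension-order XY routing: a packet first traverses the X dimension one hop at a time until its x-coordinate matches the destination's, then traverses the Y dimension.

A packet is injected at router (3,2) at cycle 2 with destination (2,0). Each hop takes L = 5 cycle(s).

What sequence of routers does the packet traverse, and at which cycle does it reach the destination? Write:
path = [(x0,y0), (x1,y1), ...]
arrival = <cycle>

t=2: at (3,2)
t=7: at (2,2) after W
t=12: at (2,1) after S
t=17: at (2,0) after S

path = [(3,2), (2,2), (2,1), (2,0)]
arrival = 17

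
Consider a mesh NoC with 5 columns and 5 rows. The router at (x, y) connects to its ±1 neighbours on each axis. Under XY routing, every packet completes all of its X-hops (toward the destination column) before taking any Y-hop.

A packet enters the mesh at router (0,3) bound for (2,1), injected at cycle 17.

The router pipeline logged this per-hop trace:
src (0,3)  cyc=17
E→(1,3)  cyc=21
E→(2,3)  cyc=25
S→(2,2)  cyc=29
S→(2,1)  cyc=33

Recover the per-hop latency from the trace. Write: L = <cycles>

Δcyc across hop 0→1: 21 − 17 = 4.
That increment is L by definition: L = 4.

L = 4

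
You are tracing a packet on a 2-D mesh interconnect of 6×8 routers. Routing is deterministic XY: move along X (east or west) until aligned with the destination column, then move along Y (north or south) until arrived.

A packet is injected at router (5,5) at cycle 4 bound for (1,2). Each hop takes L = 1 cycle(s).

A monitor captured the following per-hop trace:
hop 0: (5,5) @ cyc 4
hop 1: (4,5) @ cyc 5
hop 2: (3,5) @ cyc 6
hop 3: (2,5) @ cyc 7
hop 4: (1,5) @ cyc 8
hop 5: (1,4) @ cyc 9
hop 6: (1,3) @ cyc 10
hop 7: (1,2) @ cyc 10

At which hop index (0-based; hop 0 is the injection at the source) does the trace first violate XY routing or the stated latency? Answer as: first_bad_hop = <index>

hop 1: step (-1,+0), +1 cyc — ok
hop 2: step (-1,+0), +1 cyc — ok
hop 3: step (-1,+0), +1 cyc — ok
hop 4: step (-1,+0), +1 cyc — ok
hop 5: step (+0,-1), +1 cyc — ok
hop 6: step (+0,-1), +1 cyc — ok
hop 7: step (+0,-1), +0 cyc — BAD: Δcyc=0≠L

first_bad_hop = 7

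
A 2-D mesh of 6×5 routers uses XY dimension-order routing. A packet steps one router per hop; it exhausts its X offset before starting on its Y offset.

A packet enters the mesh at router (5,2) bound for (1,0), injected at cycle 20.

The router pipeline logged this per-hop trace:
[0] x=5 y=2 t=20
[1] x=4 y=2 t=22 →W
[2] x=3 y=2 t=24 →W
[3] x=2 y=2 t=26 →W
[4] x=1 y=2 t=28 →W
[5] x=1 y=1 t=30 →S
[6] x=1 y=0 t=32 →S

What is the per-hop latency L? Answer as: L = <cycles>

Between hops 0 and 1 the cycle counter advances 22 − 20 = 2.
Per-hop latency L = Δcyc = 2.

L = 2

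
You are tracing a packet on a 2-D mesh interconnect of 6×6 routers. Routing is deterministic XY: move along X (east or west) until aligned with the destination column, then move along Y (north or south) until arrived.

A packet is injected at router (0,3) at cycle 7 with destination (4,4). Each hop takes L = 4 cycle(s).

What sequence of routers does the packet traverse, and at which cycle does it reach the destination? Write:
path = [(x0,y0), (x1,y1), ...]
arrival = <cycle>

path = [(0,3), (1,3), (2,3), (3,3), (4,3), (4,4)]
arrival = 27

  0. router=(0,3) cycle=7 (inject)
  1. router=(1,3) cycle=11 dir=E
  2. router=(2,3) cycle=15 dir=E
  3. router=(3,3) cycle=19 dir=E
  4. router=(4,3) cycle=23 dir=E
  5. router=(4,4) cycle=27 dir=N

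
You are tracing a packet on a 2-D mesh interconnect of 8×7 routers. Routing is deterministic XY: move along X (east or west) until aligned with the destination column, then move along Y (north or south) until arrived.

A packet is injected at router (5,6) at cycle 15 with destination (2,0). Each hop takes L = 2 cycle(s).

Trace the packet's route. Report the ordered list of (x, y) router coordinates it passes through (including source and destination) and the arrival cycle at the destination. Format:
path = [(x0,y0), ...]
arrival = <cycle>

t=15: at (5,6)
t=17: at (4,6) after W
t=19: at (3,6) after W
t=21: at (2,6) after W
t=23: at (2,5) after S
t=25: at (2,4) after S
t=27: at (2,3) after S
t=29: at (2,2) after S
t=31: at (2,1) after S
t=33: at (2,0) after S

path = [(5,6), (4,6), (3,6), (2,6), (2,5), (2,4), (2,3), (2,2), (2,1), (2,0)]
arrival = 33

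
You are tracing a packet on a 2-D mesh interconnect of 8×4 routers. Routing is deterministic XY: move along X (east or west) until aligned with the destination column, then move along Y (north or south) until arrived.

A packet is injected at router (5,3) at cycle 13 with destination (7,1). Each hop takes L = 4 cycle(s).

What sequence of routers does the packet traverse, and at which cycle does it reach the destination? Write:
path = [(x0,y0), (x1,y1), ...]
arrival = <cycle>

#0 — 5,3 | c13
#1 — 6,3 | c17 | E
#2 — 7,3 | c21 | E
#3 — 7,2 | c25 | S
#4 — 7,1 | c29 | S

path = [(5,3), (6,3), (7,3), (7,2), (7,1)]
arrival = 29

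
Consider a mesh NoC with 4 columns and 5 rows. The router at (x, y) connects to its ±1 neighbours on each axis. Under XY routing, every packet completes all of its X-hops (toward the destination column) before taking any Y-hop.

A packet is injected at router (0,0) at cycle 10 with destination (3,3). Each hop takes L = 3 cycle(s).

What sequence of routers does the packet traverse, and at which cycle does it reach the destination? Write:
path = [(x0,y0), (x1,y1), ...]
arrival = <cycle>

path = [(0,0), (1,0), (2,0), (3,0), (3,1), (3,2), (3,3)]
arrival = 28

hop 0: (0,0) @ cyc 10
hop 1: (1,0) @ cyc 13  [E]
hop 2: (2,0) @ cyc 16  [E]
hop 3: (3,0) @ cyc 19  [E]
hop 4: (3,1) @ cyc 22  [N]
hop 5: (3,2) @ cyc 25  [N]
hop 6: (3,3) @ cyc 28  [N]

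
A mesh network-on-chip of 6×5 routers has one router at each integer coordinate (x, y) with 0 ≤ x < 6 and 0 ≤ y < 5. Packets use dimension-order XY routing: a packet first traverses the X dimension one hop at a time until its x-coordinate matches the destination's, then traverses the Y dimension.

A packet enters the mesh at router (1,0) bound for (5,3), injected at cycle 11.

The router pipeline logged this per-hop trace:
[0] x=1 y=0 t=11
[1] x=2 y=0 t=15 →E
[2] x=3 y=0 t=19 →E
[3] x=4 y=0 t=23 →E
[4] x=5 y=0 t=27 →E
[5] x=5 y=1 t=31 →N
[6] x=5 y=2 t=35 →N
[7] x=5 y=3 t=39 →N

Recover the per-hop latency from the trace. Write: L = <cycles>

L = 4

cyc[1] − cyc[0] = 15 − 11 = 4.
One hop costs L cycles, so L = 4.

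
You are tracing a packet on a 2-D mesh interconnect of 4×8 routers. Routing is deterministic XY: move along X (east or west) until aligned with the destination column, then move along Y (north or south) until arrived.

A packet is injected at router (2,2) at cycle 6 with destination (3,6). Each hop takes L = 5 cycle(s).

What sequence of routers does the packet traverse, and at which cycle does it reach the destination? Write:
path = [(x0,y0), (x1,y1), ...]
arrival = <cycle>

hop 0: (2,2) @ cyc 6
hop 1: (3,2) @ cyc 11  [E]
hop 2: (3,3) @ cyc 16  [N]
hop 3: (3,4) @ cyc 21  [N]
hop 4: (3,5) @ cyc 26  [N]
hop 5: (3,6) @ cyc 31  [N]

path = [(2,2), (3,2), (3,3), (3,4), (3,5), (3,6)]
arrival = 31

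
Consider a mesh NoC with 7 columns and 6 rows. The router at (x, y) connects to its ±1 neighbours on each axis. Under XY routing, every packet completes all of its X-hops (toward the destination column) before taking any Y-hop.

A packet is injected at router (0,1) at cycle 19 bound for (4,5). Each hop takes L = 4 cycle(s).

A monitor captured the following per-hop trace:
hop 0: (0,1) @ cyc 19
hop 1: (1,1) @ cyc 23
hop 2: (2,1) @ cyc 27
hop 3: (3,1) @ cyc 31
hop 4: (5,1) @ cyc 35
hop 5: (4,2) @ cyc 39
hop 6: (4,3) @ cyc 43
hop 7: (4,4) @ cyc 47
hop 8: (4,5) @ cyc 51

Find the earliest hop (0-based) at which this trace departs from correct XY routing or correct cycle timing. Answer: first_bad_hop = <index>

first_bad_hop = 4

hop 1: step (+1,+0), +4 cyc — ok
hop 2: step (+1,+0), +4 cyc — ok
hop 3: step (+1,+0), +4 cyc — ok
hop 4: step (+2,+0), +4 cyc — BAD: non-unit step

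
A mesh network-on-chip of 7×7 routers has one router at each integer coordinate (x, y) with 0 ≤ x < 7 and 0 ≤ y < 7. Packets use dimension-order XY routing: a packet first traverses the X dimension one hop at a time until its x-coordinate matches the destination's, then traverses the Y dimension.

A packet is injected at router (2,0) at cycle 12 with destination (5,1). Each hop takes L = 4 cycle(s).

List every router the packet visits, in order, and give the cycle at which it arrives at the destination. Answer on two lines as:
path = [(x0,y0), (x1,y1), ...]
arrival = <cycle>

t=12: at (2,0)
t=16: at (3,0) after E
t=20: at (4,0) after E
t=24: at (5,0) after E
t=28: at (5,1) after N

path = [(2,0), (3,0), (4,0), (5,0), (5,1)]
arrival = 28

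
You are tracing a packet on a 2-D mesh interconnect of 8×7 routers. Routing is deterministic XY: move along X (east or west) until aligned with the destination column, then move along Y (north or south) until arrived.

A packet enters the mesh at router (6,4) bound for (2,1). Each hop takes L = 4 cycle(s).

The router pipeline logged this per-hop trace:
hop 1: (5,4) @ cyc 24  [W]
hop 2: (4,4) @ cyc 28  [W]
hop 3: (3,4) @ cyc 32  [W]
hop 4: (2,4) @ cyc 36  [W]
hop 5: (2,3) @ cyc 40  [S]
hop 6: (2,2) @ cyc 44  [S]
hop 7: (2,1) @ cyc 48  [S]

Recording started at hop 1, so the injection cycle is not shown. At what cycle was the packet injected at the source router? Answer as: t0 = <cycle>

Hop 1 reached at cycle 24; hop k is at t0 + k·L.
Therefore t0 = 24 − L = 20.

t0 = 20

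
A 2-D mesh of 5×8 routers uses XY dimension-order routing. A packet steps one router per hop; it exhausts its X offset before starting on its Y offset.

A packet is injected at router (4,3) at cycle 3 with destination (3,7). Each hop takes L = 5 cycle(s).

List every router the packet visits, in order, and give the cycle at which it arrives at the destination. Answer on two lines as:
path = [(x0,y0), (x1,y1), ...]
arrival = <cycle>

[0] x=4 y=3 t=3
[1] x=3 y=3 t=8 →W
[2] x=3 y=4 t=13 →N
[3] x=3 y=5 t=18 →N
[4] x=3 y=6 t=23 →N
[5] x=3 y=7 t=28 →N

path = [(4,3), (3,3), (3,4), (3,5), (3,6), (3,7)]
arrival = 28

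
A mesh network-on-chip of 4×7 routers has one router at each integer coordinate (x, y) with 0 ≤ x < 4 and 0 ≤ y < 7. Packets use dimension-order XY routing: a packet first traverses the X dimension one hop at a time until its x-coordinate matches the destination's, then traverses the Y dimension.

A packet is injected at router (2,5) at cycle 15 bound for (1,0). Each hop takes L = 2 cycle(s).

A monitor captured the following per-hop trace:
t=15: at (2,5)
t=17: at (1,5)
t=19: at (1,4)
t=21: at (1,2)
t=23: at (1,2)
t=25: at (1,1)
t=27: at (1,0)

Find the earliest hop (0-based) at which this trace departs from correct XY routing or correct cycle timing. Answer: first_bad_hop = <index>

hop 1: step (-1,+0), +2 cyc — ok
hop 2: step (+0,-1), +2 cyc — ok
hop 3: step (+0,-2), +2 cyc — BAD: non-unit step

first_bad_hop = 3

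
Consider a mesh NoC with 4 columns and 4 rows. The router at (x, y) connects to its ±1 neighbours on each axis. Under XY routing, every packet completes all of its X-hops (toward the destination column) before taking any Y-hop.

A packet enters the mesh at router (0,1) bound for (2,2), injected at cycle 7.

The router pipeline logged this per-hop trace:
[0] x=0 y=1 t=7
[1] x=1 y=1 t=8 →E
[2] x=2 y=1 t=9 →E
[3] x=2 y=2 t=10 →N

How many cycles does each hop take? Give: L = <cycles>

Δcyc across hop 0→1: 8 − 7 = 1.
That increment is L by definition: L = 1.

L = 1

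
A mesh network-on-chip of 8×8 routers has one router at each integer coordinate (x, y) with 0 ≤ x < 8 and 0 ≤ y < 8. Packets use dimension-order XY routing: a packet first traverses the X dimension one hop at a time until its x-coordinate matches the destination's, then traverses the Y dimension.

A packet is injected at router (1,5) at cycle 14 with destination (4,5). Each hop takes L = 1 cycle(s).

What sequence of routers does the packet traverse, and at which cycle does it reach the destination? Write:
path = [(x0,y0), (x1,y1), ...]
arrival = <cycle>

hop 0: (1,5) @ cyc 14
hop 1: (2,5) @ cyc 15  [E]
hop 2: (3,5) @ cyc 16  [E]
hop 3: (4,5) @ cyc 17  [E]

path = [(1,5), (2,5), (3,5), (4,5)]
arrival = 17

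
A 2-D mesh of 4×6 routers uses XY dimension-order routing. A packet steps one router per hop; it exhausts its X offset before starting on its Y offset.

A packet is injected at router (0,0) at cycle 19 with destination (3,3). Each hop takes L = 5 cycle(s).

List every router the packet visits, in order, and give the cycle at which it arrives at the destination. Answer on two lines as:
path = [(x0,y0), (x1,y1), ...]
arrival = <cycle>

src (0,0)  cyc=19
E→(1,0)  cyc=24
E→(2,0)  cyc=29
E→(3,0)  cyc=34
N→(3,1)  cyc=39
N→(3,2)  cyc=44
N→(3,3)  cyc=49

path = [(0,0), (1,0), (2,0), (3,0), (3,1), (3,2), (3,3)]
arrival = 49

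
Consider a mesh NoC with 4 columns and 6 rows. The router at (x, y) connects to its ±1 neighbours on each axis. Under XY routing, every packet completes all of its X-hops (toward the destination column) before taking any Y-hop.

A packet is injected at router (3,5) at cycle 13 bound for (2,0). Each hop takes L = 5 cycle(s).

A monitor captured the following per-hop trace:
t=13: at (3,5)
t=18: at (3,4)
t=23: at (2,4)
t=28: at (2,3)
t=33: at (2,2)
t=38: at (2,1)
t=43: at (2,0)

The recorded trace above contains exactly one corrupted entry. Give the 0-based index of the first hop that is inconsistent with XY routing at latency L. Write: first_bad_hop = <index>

first_bad_hop = 1

hop 1: step (+0,-1), +5 cyc — BAD: Y-move but x=3≠2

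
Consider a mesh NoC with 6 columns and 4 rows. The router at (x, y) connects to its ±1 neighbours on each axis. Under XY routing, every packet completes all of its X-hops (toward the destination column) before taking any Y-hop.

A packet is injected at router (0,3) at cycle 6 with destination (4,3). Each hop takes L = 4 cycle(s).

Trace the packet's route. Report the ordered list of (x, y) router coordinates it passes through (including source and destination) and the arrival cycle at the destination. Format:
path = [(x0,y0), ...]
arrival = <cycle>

#0 — 0,3 | c6
#1 — 1,3 | c10 | E
#2 — 2,3 | c14 | E
#3 — 3,3 | c18 | E
#4 — 4,3 | c22 | E

path = [(0,3), (1,3), (2,3), (3,3), (4,3)]
arrival = 22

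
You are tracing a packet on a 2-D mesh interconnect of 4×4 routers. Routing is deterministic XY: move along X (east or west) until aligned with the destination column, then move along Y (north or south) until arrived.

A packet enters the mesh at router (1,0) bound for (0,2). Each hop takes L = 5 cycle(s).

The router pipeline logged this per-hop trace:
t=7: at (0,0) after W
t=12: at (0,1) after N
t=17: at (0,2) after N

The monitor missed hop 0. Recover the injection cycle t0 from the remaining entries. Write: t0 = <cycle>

cyc[1] = 7 and cyc[k] = t0 + k·L for every k.
Subtract one hop: t0 = 7 − 5 = 2.

t0 = 2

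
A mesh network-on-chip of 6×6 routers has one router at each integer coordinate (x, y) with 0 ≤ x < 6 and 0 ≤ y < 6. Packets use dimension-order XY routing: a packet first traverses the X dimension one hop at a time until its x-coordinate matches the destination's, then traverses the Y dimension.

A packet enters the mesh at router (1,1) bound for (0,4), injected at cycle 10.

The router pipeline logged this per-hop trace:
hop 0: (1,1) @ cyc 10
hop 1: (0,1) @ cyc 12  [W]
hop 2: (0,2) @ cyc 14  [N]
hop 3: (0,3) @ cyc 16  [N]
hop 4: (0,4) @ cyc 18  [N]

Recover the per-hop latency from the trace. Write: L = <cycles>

From hop 0 (10) to hop 1 (12): +2 cycles.
Each hop adds L, hence L = 2.

L = 2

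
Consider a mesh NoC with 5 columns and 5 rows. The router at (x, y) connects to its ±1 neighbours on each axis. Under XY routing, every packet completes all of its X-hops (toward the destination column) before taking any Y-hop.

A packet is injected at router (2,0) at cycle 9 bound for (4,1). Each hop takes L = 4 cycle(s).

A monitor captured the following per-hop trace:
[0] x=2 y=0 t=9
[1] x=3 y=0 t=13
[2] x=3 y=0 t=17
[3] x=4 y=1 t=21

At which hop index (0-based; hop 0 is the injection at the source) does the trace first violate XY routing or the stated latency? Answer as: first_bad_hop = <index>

first_bad_hop = 2

[1] (+1,+0) / 4c ⇒ ok
[2] (+0,+0) / 4c ⇒ BAD: non-unit step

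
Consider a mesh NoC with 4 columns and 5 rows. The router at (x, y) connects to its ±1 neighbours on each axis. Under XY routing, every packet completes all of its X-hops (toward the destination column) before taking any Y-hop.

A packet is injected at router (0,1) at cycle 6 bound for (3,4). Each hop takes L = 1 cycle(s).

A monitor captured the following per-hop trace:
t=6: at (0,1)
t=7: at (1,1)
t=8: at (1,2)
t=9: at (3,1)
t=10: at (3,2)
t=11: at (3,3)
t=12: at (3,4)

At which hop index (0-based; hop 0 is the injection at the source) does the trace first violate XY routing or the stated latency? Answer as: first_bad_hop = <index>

first_bad_hop = 2

[1] (+1,+0) / 1c ⇒ ok
[2] (+0,+1) / 1c ⇒ BAD: Y-move but x=1≠3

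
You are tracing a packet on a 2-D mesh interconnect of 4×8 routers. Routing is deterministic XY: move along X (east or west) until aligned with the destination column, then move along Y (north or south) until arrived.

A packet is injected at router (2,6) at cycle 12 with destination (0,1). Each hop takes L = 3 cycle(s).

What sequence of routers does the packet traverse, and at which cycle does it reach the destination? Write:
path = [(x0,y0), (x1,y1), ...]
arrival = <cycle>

path = [(2,6), (1,6), (0,6), (0,5), (0,4), (0,3), (0,2), (0,1)]
arrival = 33

#0 — 2,6 | c12
#1 — 1,6 | c15 | W
#2 — 0,6 | c18 | W
#3 — 0,5 | c21 | S
#4 — 0,4 | c24 | S
#5 — 0,3 | c27 | S
#6 — 0,2 | c30 | S
#7 — 0,1 | c33 | S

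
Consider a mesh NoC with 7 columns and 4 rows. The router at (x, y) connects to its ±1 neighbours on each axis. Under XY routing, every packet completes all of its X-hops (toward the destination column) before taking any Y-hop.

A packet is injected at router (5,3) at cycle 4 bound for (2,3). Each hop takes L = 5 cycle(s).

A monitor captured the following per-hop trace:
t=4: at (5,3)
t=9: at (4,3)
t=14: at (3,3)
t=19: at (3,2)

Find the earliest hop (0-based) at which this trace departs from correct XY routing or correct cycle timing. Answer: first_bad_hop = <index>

first_bad_hop = 3

check 1→ d=(-1,0) cyc+5: ok
check 2→ d=(-1,0) cyc+5: ok
check 3→ d=(0,-1) cyc+5: BAD: Y-move but x=3≠2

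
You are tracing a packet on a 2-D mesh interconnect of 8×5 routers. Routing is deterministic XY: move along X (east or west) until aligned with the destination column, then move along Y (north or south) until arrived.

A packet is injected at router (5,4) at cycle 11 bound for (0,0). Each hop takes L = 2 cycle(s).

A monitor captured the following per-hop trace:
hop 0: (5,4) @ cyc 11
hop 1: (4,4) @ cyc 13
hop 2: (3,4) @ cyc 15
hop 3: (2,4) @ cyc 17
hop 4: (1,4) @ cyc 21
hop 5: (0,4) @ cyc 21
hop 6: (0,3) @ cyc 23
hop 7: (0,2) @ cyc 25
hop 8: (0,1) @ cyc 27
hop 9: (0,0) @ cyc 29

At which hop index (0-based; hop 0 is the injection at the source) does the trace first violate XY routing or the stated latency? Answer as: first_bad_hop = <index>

first_bad_hop = 4

[1] (-1,+0) / 2c ⇒ ok
[2] (-1,+0) / 2c ⇒ ok
[3] (-1,+0) / 2c ⇒ ok
[4] (-1,+0) / 4c ⇒ BAD: Δcyc=4≠L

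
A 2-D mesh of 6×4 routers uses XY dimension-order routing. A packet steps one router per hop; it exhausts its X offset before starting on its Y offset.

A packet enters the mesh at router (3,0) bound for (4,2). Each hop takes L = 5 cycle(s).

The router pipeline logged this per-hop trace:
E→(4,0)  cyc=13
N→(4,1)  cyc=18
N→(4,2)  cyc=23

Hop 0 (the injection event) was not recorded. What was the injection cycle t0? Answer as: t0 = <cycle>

The first recorded entry is hop 1 at cycle 13.
t0 = cyc[1] − L = 13 − 5 = 8.

t0 = 8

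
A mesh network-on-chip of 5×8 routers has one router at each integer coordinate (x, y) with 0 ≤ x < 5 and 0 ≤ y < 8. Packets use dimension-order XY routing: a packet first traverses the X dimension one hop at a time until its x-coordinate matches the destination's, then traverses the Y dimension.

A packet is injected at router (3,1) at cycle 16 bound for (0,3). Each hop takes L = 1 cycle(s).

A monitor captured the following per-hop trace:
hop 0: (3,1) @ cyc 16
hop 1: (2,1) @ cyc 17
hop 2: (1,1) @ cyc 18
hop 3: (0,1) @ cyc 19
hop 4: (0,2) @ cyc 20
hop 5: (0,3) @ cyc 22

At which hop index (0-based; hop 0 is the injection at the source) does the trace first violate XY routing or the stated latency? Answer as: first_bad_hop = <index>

[1] (-1,+0) / 1c ⇒ ok
[2] (-1,+0) / 1c ⇒ ok
[3] (-1,+0) / 1c ⇒ ok
[4] (+0,+1) / 1c ⇒ ok
[5] (+0,+1) / 2c ⇒ BAD: Δcyc=2≠L

first_bad_hop = 5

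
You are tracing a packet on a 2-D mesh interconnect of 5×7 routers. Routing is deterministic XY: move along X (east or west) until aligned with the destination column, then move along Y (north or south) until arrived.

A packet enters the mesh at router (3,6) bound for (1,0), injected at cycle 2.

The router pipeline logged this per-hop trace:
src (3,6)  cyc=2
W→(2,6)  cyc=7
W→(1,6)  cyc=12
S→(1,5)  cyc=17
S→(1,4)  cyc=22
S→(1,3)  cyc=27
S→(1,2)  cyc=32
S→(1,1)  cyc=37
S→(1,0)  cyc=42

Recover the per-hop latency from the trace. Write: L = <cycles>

L = 5

Between hops 0 and 1 the cycle counter advances 7 − 2 = 5.
Each hop adds L, hence L = 5.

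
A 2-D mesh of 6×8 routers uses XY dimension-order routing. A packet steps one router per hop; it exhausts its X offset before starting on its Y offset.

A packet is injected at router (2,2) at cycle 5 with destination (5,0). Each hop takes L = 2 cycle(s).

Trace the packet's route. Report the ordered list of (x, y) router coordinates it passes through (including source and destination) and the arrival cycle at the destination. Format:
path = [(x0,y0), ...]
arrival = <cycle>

path = [(2,2), (3,2), (4,2), (5,2), (5,1), (5,0)]
arrival = 15

[0] x=2 y=2 t=5
[1] x=3 y=2 t=7 →E
[2] x=4 y=2 t=9 →E
[3] x=5 y=2 t=11 →E
[4] x=5 y=1 t=13 →S
[5] x=5 y=0 t=15 →S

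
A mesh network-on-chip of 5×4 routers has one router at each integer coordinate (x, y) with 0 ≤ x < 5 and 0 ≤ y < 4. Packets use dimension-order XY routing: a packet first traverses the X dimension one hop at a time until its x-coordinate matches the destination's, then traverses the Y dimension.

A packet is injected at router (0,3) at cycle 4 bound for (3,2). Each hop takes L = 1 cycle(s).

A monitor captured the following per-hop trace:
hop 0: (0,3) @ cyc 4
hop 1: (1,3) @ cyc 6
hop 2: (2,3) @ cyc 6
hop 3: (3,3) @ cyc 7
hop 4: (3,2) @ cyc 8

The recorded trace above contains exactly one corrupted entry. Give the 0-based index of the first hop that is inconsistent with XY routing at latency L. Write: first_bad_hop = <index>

  1: Δx=+1 Δy=+0 Δt=2 [BAD: Δcyc=2≠L]

first_bad_hop = 1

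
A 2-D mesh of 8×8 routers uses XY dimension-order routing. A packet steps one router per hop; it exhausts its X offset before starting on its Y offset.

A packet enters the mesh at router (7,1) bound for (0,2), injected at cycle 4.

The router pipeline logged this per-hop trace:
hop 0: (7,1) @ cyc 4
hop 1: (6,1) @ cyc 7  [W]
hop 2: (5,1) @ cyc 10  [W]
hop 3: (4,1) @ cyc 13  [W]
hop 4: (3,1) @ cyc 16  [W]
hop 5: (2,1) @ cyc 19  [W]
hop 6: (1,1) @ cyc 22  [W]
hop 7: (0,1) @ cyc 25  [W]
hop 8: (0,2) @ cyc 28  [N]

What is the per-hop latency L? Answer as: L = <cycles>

Between hops 0 and 1 the cycle counter advances 7 − 4 = 3.
One hop costs L cycles, so L = 3.

L = 3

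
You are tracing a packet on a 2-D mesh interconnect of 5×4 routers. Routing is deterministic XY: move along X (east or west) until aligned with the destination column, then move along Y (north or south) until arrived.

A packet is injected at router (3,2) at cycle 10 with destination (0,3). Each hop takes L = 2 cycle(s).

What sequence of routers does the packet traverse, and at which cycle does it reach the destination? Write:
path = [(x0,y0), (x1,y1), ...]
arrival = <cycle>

path = [(3,2), (2,2), (1,2), (0,2), (0,3)]
arrival = 18

  0. router=(3,2) cycle=10 (inject)
  1. router=(2,2) cycle=12 dir=W
  2. router=(1,2) cycle=14 dir=W
  3. router=(0,2) cycle=16 dir=W
  4. router=(0,3) cycle=18 dir=N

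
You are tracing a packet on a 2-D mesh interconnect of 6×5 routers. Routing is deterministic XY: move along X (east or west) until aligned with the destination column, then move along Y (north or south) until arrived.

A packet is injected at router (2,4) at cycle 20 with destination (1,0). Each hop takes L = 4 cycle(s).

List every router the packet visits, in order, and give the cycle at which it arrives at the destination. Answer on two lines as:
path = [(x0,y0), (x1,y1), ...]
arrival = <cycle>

  0. router=(2,4) cycle=20 (inject)
  1. router=(1,4) cycle=24 dir=W
  2. router=(1,3) cycle=28 dir=S
  3. router=(1,2) cycle=32 dir=S
  4. router=(1,1) cycle=36 dir=S
  5. router=(1,0) cycle=40 dir=S

path = [(2,4), (1,4), (1,3), (1,2), (1,1), (1,0)]
arrival = 40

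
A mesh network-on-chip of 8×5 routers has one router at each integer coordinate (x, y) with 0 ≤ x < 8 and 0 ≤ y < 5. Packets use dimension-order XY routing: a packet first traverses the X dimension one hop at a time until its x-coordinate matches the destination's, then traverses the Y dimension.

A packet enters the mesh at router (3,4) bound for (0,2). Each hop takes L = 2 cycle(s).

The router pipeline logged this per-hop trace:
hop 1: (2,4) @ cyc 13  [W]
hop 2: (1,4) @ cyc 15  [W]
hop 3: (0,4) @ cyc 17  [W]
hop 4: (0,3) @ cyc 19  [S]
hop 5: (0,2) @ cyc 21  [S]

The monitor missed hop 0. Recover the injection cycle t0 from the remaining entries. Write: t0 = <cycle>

cyc[1] = 13 and cyc[k] = t0 + k·L for every k.
So t0 = 13 − 1·2 = 11.

t0 = 11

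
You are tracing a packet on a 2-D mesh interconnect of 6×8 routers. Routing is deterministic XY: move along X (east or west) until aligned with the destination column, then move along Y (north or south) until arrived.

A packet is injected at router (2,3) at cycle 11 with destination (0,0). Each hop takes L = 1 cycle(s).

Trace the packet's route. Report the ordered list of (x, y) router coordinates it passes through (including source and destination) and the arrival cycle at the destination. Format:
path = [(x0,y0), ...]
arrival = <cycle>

src (2,3)  cyc=11
W→(1,3)  cyc=12
W→(0,3)  cyc=13
S→(0,2)  cyc=14
S→(0,1)  cyc=15
S→(0,0)  cyc=16

path = [(2,3), (1,3), (0,3), (0,2), (0,1), (0,0)]
arrival = 16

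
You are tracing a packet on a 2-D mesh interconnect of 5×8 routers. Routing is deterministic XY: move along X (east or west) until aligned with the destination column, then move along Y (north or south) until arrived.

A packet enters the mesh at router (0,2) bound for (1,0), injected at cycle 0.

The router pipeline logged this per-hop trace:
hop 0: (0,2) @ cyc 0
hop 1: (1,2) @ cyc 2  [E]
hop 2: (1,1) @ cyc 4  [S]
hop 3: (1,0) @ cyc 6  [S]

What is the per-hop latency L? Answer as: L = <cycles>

L = 2

Between hops 0 and 1 the cycle counter advances 2 − 0 = 2.
One hop costs L cycles, so L = 2.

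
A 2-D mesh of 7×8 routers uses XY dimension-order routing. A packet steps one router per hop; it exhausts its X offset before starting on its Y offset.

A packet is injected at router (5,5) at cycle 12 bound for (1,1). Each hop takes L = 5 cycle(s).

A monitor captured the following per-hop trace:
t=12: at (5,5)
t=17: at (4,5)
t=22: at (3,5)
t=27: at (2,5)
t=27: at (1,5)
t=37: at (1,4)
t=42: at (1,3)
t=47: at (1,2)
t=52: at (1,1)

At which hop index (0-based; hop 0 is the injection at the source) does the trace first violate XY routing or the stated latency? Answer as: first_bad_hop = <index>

first_bad_hop = 4

check 1→ d=(-1,0) cyc+5: ok
check 2→ d=(-1,0) cyc+5: ok
check 3→ d=(-1,0) cyc+5: ok
check 4→ d=(-1,0) cyc+0: BAD: Δcyc=0≠L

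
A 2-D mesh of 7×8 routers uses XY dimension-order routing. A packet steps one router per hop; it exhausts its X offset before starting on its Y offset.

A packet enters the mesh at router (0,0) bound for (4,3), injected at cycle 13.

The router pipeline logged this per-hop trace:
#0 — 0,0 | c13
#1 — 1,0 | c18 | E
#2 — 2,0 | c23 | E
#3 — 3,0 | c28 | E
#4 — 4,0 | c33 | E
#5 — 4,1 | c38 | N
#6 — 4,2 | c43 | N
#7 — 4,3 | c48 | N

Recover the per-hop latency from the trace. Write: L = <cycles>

L = 5

From hop 0 (13) to hop 1 (18): +5 cycles.
Each hop adds L, hence L = 5.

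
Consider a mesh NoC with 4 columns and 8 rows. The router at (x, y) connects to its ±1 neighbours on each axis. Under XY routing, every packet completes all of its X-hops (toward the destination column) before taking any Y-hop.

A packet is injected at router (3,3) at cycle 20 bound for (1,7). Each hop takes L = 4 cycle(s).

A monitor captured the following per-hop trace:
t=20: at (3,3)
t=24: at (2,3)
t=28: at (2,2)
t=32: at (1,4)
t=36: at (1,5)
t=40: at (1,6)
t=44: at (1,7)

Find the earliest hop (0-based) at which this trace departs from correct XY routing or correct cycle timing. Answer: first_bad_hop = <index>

  1: Δx=-1 Δy=+0 Δt=4 [ok]
  2: Δx=+0 Δy=-1 Δt=4 [BAD: Y-move but x=2≠1]

first_bad_hop = 2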